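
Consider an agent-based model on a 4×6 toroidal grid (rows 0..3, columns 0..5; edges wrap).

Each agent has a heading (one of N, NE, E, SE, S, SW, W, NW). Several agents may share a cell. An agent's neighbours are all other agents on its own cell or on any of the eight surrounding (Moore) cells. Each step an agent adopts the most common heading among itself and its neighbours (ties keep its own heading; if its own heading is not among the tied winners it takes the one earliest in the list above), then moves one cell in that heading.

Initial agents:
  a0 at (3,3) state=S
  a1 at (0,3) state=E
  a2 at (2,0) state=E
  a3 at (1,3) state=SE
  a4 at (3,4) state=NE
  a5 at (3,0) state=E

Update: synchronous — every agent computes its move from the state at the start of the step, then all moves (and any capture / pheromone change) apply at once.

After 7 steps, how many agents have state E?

4

t=1: a0@(0,3):S a1@(0,4):E a2@(2,1):E a3@(2,4):SE a4@(2,5):NE a5@(3,1):E
t=2: a0@(1,3):S a1@(0,5):E a2@(2,2):E a3@(3,5):SE a4@(1,0):NE a5@(3,2):E
t=3: a0@(2,3):S a1@(0,0):E a2@(2,3):E a3@(0,0):SE a4@(0,1):NE a5@(3,3):E
t=4: a0@(2,4):E a1@(0,1):E a2@(2,4):E a3@(1,1):SE a4@(3,2):NE a5@(3,4):E
t=5: a0@(2,5):E a1@(0,2):E a2@(2,5):E a3@(2,2):SE a4@(2,3):NE a5@(3,5):E
t=6: a0@(2,0):E a1@(0,3):E a2@(2,0):E a3@(3,3):SE a4@(1,4):NE a5@(3,0):E
t=7: a0@(2,1):E a1@(0,4):E a2@(2,1):E a3@(0,4):SE a4@(0,5):NE a5@(3,1):E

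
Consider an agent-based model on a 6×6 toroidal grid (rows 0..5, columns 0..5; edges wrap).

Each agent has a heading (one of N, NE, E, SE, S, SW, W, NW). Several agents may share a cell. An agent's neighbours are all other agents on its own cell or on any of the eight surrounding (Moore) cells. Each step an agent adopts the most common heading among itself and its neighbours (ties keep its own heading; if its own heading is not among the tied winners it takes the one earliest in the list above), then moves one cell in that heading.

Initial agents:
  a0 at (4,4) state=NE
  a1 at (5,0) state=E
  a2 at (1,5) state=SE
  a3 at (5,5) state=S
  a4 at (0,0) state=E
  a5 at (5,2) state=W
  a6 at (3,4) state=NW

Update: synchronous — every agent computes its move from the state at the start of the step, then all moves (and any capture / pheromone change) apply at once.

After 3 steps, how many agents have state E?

t=1: a0@(3,5):NE a1@(5,1):E a2@(2,0):SE a3@(5,0):E a4@(0,1):E a5@(5,1):W a6@(2,3):NW
t=2: a0@(2,0):NE a1@(5,2):E a2@(3,1):SE a3@(5,1):E a4@(0,2):E a5@(5,2):E a6@(1,2):NW
t=3: a0@(1,1):NE a1@(5,3):E a2@(4,2):SE a3@(5,2):E a4@(0,3):E a5@(5,3):E a6@(0,1):NW

4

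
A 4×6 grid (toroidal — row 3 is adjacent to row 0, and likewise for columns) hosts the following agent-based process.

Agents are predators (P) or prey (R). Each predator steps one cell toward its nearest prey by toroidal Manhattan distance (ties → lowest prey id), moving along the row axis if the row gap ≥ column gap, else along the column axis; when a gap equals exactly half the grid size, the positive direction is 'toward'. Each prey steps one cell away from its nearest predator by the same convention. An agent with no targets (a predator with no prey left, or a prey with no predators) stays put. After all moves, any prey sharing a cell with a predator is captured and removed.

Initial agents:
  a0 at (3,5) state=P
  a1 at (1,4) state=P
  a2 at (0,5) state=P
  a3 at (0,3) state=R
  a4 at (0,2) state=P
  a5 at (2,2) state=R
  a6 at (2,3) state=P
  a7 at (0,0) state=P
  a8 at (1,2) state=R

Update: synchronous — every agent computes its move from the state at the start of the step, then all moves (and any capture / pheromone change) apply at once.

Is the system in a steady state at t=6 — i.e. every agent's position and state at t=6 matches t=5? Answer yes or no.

t=1: a0@(3,4):P a1@(0,4):P a2@(0,4):P a4@(0,3):P a5@(2,1):R a6@(2,2):P a7@(0,1):P
t=2: a0@(3,5):P a1@(0,5):P a2@(0,5):P a4@(1,3):P a5@(2,0):R a6@(2,1):P a7@(1,1):P
t=3: a0@(2,5):P a1@(1,5):P a2@(1,5):P a4@(1,4):P a6@(2,0):P a7@(2,1):P
t=4: (unchanged — steady state)

yes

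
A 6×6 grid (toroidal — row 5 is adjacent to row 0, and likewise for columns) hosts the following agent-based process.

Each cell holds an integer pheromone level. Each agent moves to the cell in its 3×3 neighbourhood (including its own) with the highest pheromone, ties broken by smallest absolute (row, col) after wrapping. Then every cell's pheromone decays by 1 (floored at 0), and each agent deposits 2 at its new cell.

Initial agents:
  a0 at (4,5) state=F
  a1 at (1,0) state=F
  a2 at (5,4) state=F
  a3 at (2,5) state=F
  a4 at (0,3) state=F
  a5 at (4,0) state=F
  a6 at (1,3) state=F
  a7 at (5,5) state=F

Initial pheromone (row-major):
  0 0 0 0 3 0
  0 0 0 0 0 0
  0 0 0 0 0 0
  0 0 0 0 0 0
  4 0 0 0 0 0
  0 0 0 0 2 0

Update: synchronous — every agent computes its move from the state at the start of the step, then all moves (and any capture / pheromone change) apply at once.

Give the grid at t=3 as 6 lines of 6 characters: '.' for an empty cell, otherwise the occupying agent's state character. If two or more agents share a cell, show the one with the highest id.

t=1: a0@(4,0) a1@(0,0) a2@(0,4) a3@(1,0) a4@(0,4) a5@(4,0) a6@(0,4) a7@(4,0) | pheromone: 2 0 0 0 8 0 / 2 0 0 0 0 0 / 0 0 0 0 0 0 / 0 0 0 0 0 0 / 9 0 0 0 0 0 / 0 0 0 0 1 0
t=2: a0@(4,0) a1@(0,0) a2@(0,4) a3@(0,0) a4@(0,4) a5@(4,0) a6@(0,4) a7@(4,0) | pheromone: 5 0 0 0 13 0 / 1 0 0 0 0 0 / 0 0 0 0 0 0 / 0 0 0 0 0 0 / 14 0 0 0 0 0 / 0 0 0 0 0 0
t=3: a0@(4,0) a1@(0,0) a2@(0,4) a3@(0,0) a4@(0,4) a5@(4,0) a6@(0,4) a7@(4,0) | pheromone: 8 0 0 0 18 0 / 0 0 0 0 0 0 / 0 0 0 0 0 0 / 0 0 0 0 0 0 / 19 0 0 0 0 0 / 0 0 0 0 0 0

F...F.
......
......
......
F.....
......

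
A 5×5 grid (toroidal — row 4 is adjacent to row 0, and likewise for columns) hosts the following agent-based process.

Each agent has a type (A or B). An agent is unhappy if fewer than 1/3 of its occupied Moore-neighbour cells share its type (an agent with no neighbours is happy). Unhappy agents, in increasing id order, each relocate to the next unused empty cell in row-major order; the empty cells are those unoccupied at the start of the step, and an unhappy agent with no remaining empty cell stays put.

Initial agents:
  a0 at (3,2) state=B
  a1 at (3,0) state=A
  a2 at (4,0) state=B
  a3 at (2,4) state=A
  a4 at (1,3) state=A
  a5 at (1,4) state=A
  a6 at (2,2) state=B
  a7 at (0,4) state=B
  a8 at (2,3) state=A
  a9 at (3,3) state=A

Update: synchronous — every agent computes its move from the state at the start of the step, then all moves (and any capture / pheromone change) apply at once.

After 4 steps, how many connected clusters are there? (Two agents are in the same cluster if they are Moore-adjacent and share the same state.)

t=1: a0@(3,2):B a1@(3,0):A a2@(4,0):B a3@(2,4):A a4@(1,3):A a5@(1,4):A a6@(0,0):B a7@(0,4):B a8@(2,3):A a9@(3,3):A
t=2: a0@(0,1):B a1@(3,0):A a2@(4,0):B a3@(2,4):A a4@(1,3):A a5@(1,4):A a6@(0,0):B a7@(0,4):B a8@(2,3):A a9@(3,3):A
t=3: (unchanged — steady state)

2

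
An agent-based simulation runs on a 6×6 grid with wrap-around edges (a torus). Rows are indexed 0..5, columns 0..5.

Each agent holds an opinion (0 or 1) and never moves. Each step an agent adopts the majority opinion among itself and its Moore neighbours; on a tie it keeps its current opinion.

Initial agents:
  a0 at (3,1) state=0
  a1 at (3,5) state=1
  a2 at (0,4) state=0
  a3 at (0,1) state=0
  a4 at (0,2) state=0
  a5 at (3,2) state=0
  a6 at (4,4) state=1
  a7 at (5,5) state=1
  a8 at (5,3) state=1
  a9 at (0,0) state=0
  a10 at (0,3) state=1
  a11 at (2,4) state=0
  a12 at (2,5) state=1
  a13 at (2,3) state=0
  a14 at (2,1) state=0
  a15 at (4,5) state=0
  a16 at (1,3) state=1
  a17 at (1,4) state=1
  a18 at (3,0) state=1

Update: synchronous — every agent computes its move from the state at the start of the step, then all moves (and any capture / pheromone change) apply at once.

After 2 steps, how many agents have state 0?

6

t=1: a0@(3,1):0 a1@(3,5):1 a2@(0,4):1 a3@(0,1):0 a4@(0,2):1 a5@(3,2):0 a6@(4,4):1 a7@(5,5):0 a8@(5,3):1 a9@(0,0):0 a10@(0,3):1 a11@(2,4):1 a12@(2,5):1 a13@(2,3):0 a14@(2,1):0 a15@(4,5):1 a16@(1,3):0 a17@(1,4):1 a18@(3,0):1
t=2: a0@(3,1):0 a1@(3,5):1 a2@(0,4):1 a3@(0,1):0 a4@(0,2):1 a5@(3,2):0 a6@(4,4):1 a7@(5,5):1 a8@(5,3):1 a9@(0,0):0 a10@(0,3):1 a11@(2,4):1 a12@(2,5):1 a13@(2,3):0 a14@(2,1):0 a15@(4,5):1 a16@(1,3):1 a17@(1,4):1 a18@(3,0):1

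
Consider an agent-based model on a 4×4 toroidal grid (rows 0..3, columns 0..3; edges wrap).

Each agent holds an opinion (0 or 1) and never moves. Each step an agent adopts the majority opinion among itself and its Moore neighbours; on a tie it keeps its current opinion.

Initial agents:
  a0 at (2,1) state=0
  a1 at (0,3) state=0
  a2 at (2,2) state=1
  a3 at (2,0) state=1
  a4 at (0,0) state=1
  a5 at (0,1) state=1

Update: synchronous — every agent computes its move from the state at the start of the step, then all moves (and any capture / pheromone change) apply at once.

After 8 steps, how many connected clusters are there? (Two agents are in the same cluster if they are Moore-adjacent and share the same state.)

t=1: a0@(2,1):1 a1@(0,3):0 a2@(2,2):1 a3@(2,0):1 a4@(0,0):1 a5@(0,1):1
t=2: (unchanged — steady state)

3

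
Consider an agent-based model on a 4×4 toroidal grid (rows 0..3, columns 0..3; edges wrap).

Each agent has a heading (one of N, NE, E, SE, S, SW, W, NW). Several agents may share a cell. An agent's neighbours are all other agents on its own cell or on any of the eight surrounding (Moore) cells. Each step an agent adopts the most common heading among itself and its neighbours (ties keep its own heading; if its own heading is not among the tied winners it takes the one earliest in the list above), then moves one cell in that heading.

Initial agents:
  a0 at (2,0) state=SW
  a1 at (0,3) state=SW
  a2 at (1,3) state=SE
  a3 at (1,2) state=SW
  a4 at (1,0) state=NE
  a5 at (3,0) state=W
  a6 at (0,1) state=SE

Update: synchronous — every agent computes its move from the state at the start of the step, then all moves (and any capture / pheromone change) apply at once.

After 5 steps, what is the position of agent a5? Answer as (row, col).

t=1: a0@(3,3):SW a1@(1,2):SW a2@(2,2):SW a3@(2,1):SW a4@(2,1):SE a5@(0,3):SW a6@(1,2):SE
t=2: a0@(0,2):SW a1@(2,1):SW a2@(3,1):SW a3@(3,0):SW a4@(3,0):SW a5@(1,2):SW a6@(2,1):SW
t=3: a0@(1,1):SW a1@(3,0):SW a2@(0,0):SW a3@(0,3):SW a4@(0,3):SW a5@(2,1):SW a6@(3,0):SW
t=4: a0@(2,0):SW a1@(0,3):SW a2@(1,3):SW a3@(1,2):SW a4@(1,2):SW a5@(3,0):SW a6@(0,3):SW
t=5: a0@(3,3):SW a1@(1,2):SW a2@(2,2):SW a3@(2,1):SW a4@(2,1):SW a5@(0,3):SW a6@(1,2):SW

(0, 3)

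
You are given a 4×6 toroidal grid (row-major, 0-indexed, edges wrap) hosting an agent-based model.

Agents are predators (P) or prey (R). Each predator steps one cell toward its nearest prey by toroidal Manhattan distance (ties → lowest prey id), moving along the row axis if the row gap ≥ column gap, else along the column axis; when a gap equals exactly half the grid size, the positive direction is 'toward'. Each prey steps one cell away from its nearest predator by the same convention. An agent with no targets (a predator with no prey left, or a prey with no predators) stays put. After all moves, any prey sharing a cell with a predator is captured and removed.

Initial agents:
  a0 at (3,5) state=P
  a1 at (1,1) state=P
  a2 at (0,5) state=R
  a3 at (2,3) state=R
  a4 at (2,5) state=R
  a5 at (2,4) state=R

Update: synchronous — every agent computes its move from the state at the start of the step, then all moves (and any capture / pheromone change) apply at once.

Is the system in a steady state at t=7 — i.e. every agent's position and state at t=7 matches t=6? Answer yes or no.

no

t=1: a0@(0,5):P a1@(1,0):P a2@(1,5):R a3@(2,2):R a4@(1,5):R a5@(1,4):R
t=2: a0@(1,5):P a1@(1,5):P a2@(2,5):R a3@(2,3):R a4@(2,5):R a5@(2,4):R
t=3: a0@(2,5):P a1@(2,5):P a2@(3,5):R a3@(2,2):R a4@(3,5):R a5@(3,4):R
t=4: a0@(3,5):P a1@(3,5):P a2@(0,5):R a3@(2,1):R a4@(0,5):R a5@(0,4):R
t=5: a0@(0,5):P a1@(0,5):P a2@(1,5):R a3@(2,2):R a4@(1,5):R a5@(1,4):R
t=6: a0@(1,5):P a1@(1,5):P a2@(2,5):R a3@(2,1):R a4@(2,5):R a5@(2,4):R
t=7: a0@(2,5):P a1@(2,5):P a2@(3,5):R a3@(2,2):R a4@(3,5):R a5@(3,4):R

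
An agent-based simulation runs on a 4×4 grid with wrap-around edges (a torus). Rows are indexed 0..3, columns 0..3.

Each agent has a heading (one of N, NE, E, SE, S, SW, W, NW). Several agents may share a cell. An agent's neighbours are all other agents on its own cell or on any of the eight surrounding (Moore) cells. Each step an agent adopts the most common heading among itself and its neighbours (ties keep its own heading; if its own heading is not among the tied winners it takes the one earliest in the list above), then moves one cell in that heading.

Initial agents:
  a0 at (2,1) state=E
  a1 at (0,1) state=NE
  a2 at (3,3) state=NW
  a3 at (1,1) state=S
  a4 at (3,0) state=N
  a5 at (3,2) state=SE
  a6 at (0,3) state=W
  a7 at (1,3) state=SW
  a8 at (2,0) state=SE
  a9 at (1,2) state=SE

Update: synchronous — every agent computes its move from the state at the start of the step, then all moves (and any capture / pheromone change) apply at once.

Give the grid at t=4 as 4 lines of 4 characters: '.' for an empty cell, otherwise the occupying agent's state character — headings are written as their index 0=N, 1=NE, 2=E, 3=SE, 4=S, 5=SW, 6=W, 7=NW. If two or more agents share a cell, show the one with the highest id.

t=1: a0@(3,2):SE a1@(1,2):SE a2@(0,0):SE a3@(2,2):SE a4@(2,0):N a5@(0,3):SE a6@(1,0):SE a7@(2,0):SE a8@(3,1):SE a9@(2,3):SE
t=2: a0@(0,3):SE a1@(2,3):SE a2@(1,1):SE a3@(3,3):SE a4@(3,1):SE a5@(1,0):SE a6@(2,1):SE a7@(3,1):SE a8@(0,2):SE a9@(3,0):SE
t=3: a0@(1,0):SE a1@(3,0):SE a2@(2,2):SE a3@(0,0):SE a4@(0,2):SE a5@(2,1):SE a6@(3,2):SE a7@(0,2):SE a8@(1,3):SE a9@(0,1):SE
t=4: a0@(2,1):SE a1@(0,1):SE a2@(3,3):SE a3@(1,1):SE a4@(1,3):SE a5@(3,2):SE a6@(0,3):SE a7@(1,3):SE a8@(2,0):SE a9@(1,2):SE

.3.3
.333
33..
..33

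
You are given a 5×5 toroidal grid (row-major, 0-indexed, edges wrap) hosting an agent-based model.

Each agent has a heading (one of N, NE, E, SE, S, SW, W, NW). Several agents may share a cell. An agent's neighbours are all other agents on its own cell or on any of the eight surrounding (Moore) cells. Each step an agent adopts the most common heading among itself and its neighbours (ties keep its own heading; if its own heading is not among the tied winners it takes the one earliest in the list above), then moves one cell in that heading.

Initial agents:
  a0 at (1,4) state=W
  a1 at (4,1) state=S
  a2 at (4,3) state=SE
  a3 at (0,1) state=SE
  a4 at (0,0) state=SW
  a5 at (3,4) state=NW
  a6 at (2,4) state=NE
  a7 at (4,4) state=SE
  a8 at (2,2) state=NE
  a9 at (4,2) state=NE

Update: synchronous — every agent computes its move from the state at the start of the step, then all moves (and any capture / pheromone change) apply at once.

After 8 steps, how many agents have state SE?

t=1: a0@(1,3):W a1@(0,1):S a2@(0,4):SE a3@(1,2):SE a4@(1,1):SE a5@(4,0):SE a6@(1,0):NE a7@(0,0):SE a8@(1,3):NE a9@(0,3):SE
t=2: a0@(2,4):SE a1@(1,2):SE a2@(1,0):SE a3@(2,3):SE a4@(2,2):SE a5@(0,1):SE a6@(2,1):SE a7@(1,1):SE a8@(2,4):SE a9@(1,4):SE
t=3: a0@(3,0):SE a1@(2,3):SE a2@(2,1):SE a3@(3,4):SE a4@(3,3):SE a5@(1,2):SE a6@(3,2):SE a7@(2,2):SE a8@(3,0):SE a9@(2,0):SE
t=4: a0@(4,1):SE a1@(3,4):SE a2@(3,2):SE a3@(4,0):SE a4@(4,4):SE a5@(2,3):SE a6@(4,3):SE a7@(3,3):SE a8@(4,1):SE a9@(3,1):SE
t=5: a0@(0,2):SE a1@(4,0):SE a2@(4,3):SE a3@(0,1):SE a4@(0,0):SE a5@(3,4):SE a6@(0,4):SE a7@(4,4):SE a8@(0,2):SE a9@(4,2):SE
t=6: a0@(1,3):SE a1@(0,1):SE a2@(0,4):SE a3@(1,2):SE a4@(1,1):SE a5@(4,0):SE a6@(1,0):SE a7@(0,0):SE a8@(1,3):SE a9@(0,3):SE
t=7: a0@(2,4):SE a1@(1,2):SE a2@(1,0):SE a3@(2,3):SE a4@(2,2):SE a5@(0,1):SE a6@(2,1):SE a7@(1,1):SE a8@(2,4):SE a9@(1,4):SE
t=8: a0@(3,0):SE a1@(2,3):SE a2@(2,1):SE a3@(3,4):SE a4@(3,3):SE a5@(1,2):SE a6@(3,2):SE a7@(2,2):SE a8@(3,0):SE a9@(2,0):SE

10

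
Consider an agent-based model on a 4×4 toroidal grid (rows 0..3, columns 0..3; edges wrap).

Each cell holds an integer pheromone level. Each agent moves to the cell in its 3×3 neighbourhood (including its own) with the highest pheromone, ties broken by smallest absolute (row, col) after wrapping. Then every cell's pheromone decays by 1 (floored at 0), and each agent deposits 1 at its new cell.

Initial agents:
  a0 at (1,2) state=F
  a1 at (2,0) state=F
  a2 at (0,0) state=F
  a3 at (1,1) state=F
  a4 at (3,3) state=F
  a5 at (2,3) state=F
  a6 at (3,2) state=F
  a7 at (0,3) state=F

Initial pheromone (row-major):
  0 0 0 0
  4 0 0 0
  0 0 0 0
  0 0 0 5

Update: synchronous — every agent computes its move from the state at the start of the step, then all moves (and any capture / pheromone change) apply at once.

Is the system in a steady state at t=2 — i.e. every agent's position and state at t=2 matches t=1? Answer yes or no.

no

t=1: a0@(0,1) a1@(3,3) a2@(3,3) a3@(1,0) a4@(3,3) a5@(3,3) a6@(3,3) a7@(3,3) | pheromone: 0 1 0 0 / 4 0 0 0 / 0 0 0 0 / 0 0 0 10
t=2: a0@(1,0) a1@(3,3) a2@(3,3) a3@(1,0) a4@(3,3) a5@(3,3) a6@(3,3) a7@(3,3) | pheromone: 0 0 0 0 / 5 0 0 0 / 0 0 0 0 / 0 0 0 15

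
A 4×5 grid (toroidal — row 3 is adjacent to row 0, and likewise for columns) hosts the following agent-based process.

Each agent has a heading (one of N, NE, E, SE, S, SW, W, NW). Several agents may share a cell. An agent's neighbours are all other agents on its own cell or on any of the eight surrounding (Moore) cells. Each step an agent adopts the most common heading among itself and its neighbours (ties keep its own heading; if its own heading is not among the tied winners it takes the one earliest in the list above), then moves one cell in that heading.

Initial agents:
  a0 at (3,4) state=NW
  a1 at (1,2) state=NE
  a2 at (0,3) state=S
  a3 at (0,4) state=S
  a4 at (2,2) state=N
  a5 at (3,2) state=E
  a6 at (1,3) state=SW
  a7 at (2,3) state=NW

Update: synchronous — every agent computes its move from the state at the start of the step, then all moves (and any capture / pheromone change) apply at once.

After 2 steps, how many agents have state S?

t=1: a0@(2,3):NW a1@(0,3):NE a2@(1,3):S a3@(1,4):S a4@(1,2):N a5@(3,3):E a6@(2,3):S a7@(1,2):NW
t=2: a0@(3,3):S a1@(1,3):S a2@(2,3):S a3@(2,4):S a4@(2,2):S a5@(3,4):E a6@(3,3):S a7@(0,1):NW

6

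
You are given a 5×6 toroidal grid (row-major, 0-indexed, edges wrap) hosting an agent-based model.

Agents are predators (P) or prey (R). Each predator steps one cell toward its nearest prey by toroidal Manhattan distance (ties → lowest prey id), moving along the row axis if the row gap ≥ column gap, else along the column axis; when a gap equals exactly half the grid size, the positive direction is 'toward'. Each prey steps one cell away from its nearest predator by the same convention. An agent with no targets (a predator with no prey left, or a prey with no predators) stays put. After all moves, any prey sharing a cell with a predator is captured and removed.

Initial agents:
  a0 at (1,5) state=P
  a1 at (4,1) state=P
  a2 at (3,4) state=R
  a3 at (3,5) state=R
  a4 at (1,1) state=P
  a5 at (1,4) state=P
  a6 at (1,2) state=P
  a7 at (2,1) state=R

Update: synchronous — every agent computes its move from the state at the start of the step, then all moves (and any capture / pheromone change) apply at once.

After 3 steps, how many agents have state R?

t=1: a0@(2,5):P a1@(3,1):P a2@(4,4):R a3@(4,5):R a4@(2,1):P a5@(2,4):P a6@(2,2):P
t=2: a0@(3,5):P a1@(3,0):P a2@(0,4):R a3@(0,5):R a4@(3,1):P a5@(3,4):P a6@(3,2):P
t=3: a0@(4,5):P a1@(4,0):P a2@(1,4):R a3@(1,5):R a4@(4,1):P a5@(4,4):P a6@(4,2):P

2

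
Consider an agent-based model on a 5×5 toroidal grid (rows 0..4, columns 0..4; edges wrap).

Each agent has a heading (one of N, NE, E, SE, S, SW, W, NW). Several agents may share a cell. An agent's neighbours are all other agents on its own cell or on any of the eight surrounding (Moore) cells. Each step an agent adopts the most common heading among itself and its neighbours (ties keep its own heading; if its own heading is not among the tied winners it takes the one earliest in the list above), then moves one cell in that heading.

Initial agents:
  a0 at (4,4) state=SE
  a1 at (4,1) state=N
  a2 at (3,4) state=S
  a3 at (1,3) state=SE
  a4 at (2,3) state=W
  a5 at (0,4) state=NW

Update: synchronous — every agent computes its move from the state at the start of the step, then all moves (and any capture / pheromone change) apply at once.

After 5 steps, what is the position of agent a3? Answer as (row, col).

t=1: a0@(0,0):SE a1@(3,1):N a2@(4,4):S a3@(2,4):SE a4@(2,2):W a5@(1,0):SE
t=2: a0@(1,1):SE a1@(2,1):N a2@(0,4):S a3@(3,0):SE a4@(2,1):W a5@(2,1):SE
t=3: a0@(2,2):SE a1@(3,2):SE a2@(1,4):S a3@(4,1):SE a4@(3,2):SE a5@(3,2):SE
t=4: a0@(3,3):SE a1@(4,3):SE a2@(2,4):S a3@(0,2):SE a4@(4,3):SE a5@(4,3):SE
t=5: a0@(4,4):SE a1@(0,4):SE a2@(3,4):S a3@(1,3):SE a4@(0,4):SE a5@(0,4):SE

(1, 3)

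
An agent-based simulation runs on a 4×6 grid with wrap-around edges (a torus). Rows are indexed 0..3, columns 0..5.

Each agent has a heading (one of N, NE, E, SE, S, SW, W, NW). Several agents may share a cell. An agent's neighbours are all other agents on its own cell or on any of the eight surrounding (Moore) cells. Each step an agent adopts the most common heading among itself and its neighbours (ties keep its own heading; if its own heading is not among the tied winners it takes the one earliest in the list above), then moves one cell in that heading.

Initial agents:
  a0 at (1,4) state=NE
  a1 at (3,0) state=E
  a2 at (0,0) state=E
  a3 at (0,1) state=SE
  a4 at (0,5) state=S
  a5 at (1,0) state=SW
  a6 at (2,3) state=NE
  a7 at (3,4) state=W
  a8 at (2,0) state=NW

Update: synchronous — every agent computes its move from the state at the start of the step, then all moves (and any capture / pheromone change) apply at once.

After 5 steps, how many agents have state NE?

t=1: a0@(0,5):NE a1@(3,1):E a2@(0,1):E a3@(0,2):E a4@(0,0):E a5@(2,5):SW a6@(1,4):NE a7@(3,3):W a8@(1,5):NW
t=2: a0@(3,0):NE a1@(3,2):E a2@(0,2):E a3@(0,3):E a4@(0,1):E a5@(3,4):SW a6@(0,5):NE a7@(3,2):W a8@(0,0):NE
t=3: a0@(2,1):NE a1@(3,3):E a2@(0,3):E a3@(0,4):E a4@(0,2):E a5@(0,3):SW a6@(3,0):NE a7@(3,3):E a8@(3,1):NE
t=4: a0@(1,2):NE a1@(3,4):E a2@(0,4):E a3@(0,5):E a4@(0,3):E a5@(0,4):E a6@(2,1):NE a7@(3,4):E a8@(2,2):NE
t=5: a0@(0,3):NE a1@(3,5):E a2@(0,5):E a3@(0,0):E a4@(0,4):E a5@(0,5):E a6@(1,2):NE a7@(3,5):E a8@(1,3):NE

3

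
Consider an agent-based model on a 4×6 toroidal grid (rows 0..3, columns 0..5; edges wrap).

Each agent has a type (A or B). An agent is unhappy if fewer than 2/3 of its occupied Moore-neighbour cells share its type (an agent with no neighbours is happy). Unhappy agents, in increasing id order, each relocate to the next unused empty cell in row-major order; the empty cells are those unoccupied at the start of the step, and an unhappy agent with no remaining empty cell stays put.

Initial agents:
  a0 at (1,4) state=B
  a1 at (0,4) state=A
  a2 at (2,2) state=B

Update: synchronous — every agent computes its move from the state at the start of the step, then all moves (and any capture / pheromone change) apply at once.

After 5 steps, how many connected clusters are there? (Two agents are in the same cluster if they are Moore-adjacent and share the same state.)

3

t=1: a0@(0,0):B a1@(0,1):A a2@(2,2):B
t=2: a0@(0,2):B a1@(0,3):A a2@(2,2):B
t=3: a0@(0,0):B a1@(0,1):A a2@(2,2):B
t=4: a0@(0,2):B a1@(0,3):A a2@(2,2):B
t=5: a0@(0,0):B a1@(0,1):A a2@(2,2):B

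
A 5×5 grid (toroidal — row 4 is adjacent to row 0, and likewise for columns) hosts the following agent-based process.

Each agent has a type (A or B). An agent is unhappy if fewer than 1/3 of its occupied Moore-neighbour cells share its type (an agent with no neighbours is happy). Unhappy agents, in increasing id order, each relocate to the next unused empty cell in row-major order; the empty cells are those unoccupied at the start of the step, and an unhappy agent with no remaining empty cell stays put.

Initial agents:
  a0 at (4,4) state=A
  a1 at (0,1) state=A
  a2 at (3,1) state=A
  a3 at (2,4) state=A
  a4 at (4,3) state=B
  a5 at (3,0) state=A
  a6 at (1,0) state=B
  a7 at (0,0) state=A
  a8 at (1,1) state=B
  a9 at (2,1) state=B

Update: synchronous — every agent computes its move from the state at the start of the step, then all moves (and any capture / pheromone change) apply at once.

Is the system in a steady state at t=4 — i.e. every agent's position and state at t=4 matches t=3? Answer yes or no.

t=1: a0@(4,4):A a1@(0,1):A a2@(3,1):A a3@(2,4):A a4@(0,2):B a5@(3,0):A a6@(1,0):B a7@(0,0):A a8@(1,1):B a9@(2,1):B
t=2: a0@(4,4):A a1@(0,3):A a2@(3,1):A a3@(2,4):A a4@(0,2):B a5@(3,0):A a6@(1,0):B a7@(0,0):A a8@(1,1):B a9@(2,1):B
t=3: (unchanged — steady state)

yes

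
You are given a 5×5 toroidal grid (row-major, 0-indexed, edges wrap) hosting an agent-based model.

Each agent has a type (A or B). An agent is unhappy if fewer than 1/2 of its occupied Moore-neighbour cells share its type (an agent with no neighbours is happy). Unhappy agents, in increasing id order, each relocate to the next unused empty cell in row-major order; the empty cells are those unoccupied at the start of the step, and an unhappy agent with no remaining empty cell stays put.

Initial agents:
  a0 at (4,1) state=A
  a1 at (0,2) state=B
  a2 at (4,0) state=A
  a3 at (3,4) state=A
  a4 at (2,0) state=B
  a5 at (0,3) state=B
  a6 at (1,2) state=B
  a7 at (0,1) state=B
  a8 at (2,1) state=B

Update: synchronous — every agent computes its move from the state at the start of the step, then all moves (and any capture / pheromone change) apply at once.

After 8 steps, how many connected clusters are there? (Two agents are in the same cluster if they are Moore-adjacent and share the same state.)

t=1: a0@(0,0):A a1@(0,2):B a2@(4,0):A a3@(3,4):A a4@(2,0):B a5@(0,3):B a6@(1,2):B a7@(0,1):B a8@(2,1):B
t=2: (unchanged — steady state)

2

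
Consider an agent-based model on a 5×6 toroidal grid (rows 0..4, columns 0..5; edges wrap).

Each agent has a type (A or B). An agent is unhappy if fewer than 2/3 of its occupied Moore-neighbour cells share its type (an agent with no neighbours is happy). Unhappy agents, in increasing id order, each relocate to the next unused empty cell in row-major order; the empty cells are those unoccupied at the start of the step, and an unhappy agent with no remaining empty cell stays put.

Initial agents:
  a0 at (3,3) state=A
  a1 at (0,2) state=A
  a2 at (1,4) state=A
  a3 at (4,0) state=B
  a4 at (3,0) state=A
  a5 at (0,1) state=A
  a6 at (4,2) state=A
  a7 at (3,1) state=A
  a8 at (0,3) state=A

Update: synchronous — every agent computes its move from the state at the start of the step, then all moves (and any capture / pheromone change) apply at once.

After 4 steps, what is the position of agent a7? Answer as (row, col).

t=1: a0@(3,3):A a1@(0,2):A a2@(1,4):A a3@(0,0):B a4@(0,4):A a5@(0,1):A a6@(4,2):A a7@(3,1):A a8@(0,3):A
t=2: a0@(3,3):A a1@(0,2):A a2@(1,4):A a3@(0,5):B a4@(0,4):A a5@(0,1):A a6@(4,2):A a7@(3,1):A a8@(0,3):A
t=3: a0@(3,3):A a1@(0,2):A a2@(1,4):A a3@(0,0):B a4@(0,4):A a5@(0,1):A a6@(4,2):A a7@(3,1):A a8@(0,3):A
t=4: a0@(3,3):A a1@(0,2):A a2@(1,4):A a3@(0,5):B a4@(0,4):A a5@(0,1):A a6@(4,2):A a7@(3,1):A a8@(0,3):A

(3, 1)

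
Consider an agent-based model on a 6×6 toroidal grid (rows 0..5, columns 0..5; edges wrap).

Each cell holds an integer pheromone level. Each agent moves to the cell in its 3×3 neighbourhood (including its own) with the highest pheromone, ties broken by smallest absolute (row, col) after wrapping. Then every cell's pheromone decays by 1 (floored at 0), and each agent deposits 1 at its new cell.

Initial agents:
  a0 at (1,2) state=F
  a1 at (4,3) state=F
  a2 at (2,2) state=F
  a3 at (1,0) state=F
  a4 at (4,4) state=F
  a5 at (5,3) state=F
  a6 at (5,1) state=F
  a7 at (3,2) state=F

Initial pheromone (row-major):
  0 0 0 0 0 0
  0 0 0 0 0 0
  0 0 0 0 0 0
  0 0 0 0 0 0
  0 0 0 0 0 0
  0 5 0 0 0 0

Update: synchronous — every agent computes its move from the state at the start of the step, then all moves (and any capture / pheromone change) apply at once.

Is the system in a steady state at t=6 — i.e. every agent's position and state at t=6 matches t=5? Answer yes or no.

no

t=1: a0@(0,1) a1@(3,2) a2@(1,1) a3@(0,0) a4@(3,3) a5@(0,2) a6@(5,1) a7@(2,1) | pheromone: 1 1 1 0 0 0 / 0 1 0 0 0 0 / 0 1 0 0 0 0 / 0 0 1 1 0 0 / 0 0 0 0 0 0 / 0 5 0 0 0 0
t=2: a0@(5,1) a1@(2,1) a2@(0,0) a3@(5,1) a4@(3,2) a5@(5,1) a6@(5,1) a7@(1,1) | pheromone: 1 0 0 0 0 0 / 0 1 0 0 0 0 / 0 1 0 0 0 0 / 0 0 1 0 0 0 / 0 0 0 0 0 0 / 0 8 0 0 0 0
t=3: a0@(5,1) a1@(1,1) a2@(5,1) a3@(5,1) a4@(2,1) a5@(5,1) a6@(5,1) a7@(0,0) | pheromone: 1 0 0 0 0 0 / 0 1 0 0 0 0 / 0 1 0 0 0 0 / 0 0 0 0 0 0 / 0 0 0 0 0 0 / 0 12 0 0 0 0
t=4: a0@(5,1) a1@(0,0) a2@(5,1) a3@(5,1) a4@(1,1) a5@(5,1) a6@(5,1) a7@(5,1) | pheromone: 1 0 0 0 0 0 / 0 1 0 0 0 0 / 0 0 0 0 0 0 / 0 0 0 0 0 0 / 0 0 0 0 0 0 / 0 17 0 0 0 0
t=5: a0@(5,1) a1@(5,1) a2@(5,1) a3@(5,1) a4@(0,0) a5@(5,1) a6@(5,1) a7@(5,1) | pheromone: 1 0 0 0 0 0 / 0 0 0 0 0 0 / 0 0 0 0 0 0 / 0 0 0 0 0 0 / 0 0 0 0 0 0 / 0 23 0 0 0 0
t=6: a0@(5,1) a1@(5,1) a2@(5,1) a3@(5,1) a4@(5,1) a5@(5,1) a6@(5,1) a7@(5,1) | pheromone: 0 0 0 0 0 0 / 0 0 0 0 0 0 / 0 0 0 0 0 0 / 0 0 0 0 0 0 / 0 0 0 0 0 0 / 0 30 0 0 0 0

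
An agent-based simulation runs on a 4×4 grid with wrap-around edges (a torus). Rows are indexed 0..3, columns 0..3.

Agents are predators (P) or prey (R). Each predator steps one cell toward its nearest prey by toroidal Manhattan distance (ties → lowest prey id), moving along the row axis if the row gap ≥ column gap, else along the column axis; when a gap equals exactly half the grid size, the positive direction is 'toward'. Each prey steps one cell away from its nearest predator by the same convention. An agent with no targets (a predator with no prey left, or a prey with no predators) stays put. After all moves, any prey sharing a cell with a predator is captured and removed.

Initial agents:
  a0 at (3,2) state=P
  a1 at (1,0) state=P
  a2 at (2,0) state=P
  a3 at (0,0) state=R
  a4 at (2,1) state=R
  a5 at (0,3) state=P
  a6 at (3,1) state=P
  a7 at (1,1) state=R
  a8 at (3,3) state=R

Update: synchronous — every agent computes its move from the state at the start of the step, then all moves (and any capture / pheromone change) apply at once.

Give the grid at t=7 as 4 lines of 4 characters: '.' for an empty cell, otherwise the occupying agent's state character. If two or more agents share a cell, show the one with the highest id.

....
....
R..P
.PR.

t=1: a0@(3,3):P a1@(0,0):P a2@(2,1):P a3@(3,0):R a4@(2,2):R a5@(0,0):P a6@(2,1):P a7@(1,2):R a8@(3,0):R
t=2: a0@(3,0):P a1@(3,0):P a2@(2,2):P a3@(3,1):R a4@(2,3):R a5@(3,0):P a6@(2,2):P a7@(0,2):R a8@(3,1):R
t=3: a0@(3,1):P a1@(3,1):P a2@(2,3):P a3@(3,2):R a4@(2,0):R a5@(3,1):P a6@(2,3):P a7@(3,2):R a8@(3,2):R
t=4: a0@(3,2):P a1@(3,2):P a2@(2,0):P a3@(3,3):R a4@(2,1):R a5@(3,2):P a6@(2,0):P a7@(3,3):R a8@(3,3):R
t=5: a0@(3,3):P a1@(3,3):P a2@(2,1):P a3@(3,0):R a4@(2,2):R a5@(3,3):P a6@(2,1):P a7@(3,0):R a8@(3,0):R
t=6: a0@(3,0):P a1@(3,0):P a2@(2,2):P a3@(3,1):R a4@(2,3):R a5@(3,0):P a6@(2,2):P a7@(3,1):R a8@(3,1):R
t=7: a0@(3,1):P a1@(3,1):P a2@(2,3):P a3@(3,2):R a4@(2,0):R a5@(3,1):P a6@(2,3):P a7@(3,2):R a8@(3,2):R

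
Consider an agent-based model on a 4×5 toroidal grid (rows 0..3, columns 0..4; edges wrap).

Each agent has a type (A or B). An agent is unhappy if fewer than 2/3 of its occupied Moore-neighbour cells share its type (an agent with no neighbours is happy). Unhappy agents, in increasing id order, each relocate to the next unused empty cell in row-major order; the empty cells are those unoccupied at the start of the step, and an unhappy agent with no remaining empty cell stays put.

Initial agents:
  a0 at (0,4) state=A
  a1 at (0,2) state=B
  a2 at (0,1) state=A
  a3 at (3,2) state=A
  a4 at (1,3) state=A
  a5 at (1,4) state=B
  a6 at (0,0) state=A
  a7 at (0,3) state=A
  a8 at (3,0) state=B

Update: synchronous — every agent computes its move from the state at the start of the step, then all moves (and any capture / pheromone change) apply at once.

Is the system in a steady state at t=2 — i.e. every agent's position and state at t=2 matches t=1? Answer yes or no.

t=1: a0@(1,0):A a1@(1,1):B a2@(1,2):A a3@(3,2):A a4@(2,0):A a5@(2,1):B a6@(2,2):A a7@(2,3):A a8@(2,4):B
t=2: a0@(0,0):A a1@(0,1):B a2@(0,2):A a3@(3,2):A a4@(0,3):A a5@(0,4):B a6@(1,3):A a7@(2,3):A a8@(1,4):B

no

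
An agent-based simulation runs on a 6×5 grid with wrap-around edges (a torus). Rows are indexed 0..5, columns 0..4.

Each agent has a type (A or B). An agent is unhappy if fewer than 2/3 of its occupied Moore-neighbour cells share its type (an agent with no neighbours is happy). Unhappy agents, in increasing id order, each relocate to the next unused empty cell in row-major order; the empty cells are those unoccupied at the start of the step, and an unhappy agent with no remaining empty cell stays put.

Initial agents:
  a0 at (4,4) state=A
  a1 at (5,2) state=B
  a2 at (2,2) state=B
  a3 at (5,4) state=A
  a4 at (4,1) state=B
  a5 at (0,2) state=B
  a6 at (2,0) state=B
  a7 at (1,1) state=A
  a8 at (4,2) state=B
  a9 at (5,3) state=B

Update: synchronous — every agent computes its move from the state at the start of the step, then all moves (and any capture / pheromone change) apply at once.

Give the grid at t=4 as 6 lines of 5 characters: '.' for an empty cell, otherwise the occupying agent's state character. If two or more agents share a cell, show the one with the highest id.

t=1: a0@(0,0):A a1@(5,2):B a2@(0,1):B a3@(0,3):A a4@(4,1):B a5@(0,2):B a6@(0,4):B a7@(1,0):A a8@(4,2):B a9@(1,2):B
t=2: a0@(1,1):A a1@(5,2):B a2@(1,3):B a3@(1,4):A a4@(4,1):B a5@(0,2):B a6@(2,0):B a7@(2,1):A a8@(4,2):B a9@(1,2):B
t=3: a0@(0,0):A a1@(5,2):B a2@(1,3):B a3@(0,1):A a4@(4,1):B a5@(0,2):B a6@(0,3):B a7@(0,4):A a8@(4,2):B a9@(1,0):B
t=4: a0@(0,0):A a1@(5,2):B a2@(1,3):B a3@(1,1):A a4@(4,1):B a5@(0,2):B a6@(0,3):B a7@(1,2):A a8@(4,2):B a9@(1,4):B

A.BB.
.AABB
.....
.....
.BB..
..B..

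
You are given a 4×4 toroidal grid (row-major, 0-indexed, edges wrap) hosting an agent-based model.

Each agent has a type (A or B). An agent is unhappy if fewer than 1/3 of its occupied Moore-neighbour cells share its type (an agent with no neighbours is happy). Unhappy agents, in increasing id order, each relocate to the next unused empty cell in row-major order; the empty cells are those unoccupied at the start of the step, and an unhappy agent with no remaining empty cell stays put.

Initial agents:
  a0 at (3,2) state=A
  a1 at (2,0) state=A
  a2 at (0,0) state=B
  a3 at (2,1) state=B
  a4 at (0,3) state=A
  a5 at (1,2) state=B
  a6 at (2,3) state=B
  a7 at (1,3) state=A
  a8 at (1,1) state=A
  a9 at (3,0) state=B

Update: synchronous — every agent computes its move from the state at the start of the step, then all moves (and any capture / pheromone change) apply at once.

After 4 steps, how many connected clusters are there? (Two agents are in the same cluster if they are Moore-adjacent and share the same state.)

2

t=1: a0@(3,2):A a1@(2,0):A a2@(0,1):B a3@(2,1):B a4@(0,3):A a5@(1,2):B a6@(2,3):B a7@(1,3):A a8@(0,2):A a9@(3,0):B
t=2: a0@(3,2):A a1@(0,0):A a2@(0,1):B a3@(2,1):B a4@(0,3):A a5@(1,2):B a6@(2,3):B a7@(1,3):A a8@(0,2):A a9@(3,0):B
t=3: (unchanged — steady state)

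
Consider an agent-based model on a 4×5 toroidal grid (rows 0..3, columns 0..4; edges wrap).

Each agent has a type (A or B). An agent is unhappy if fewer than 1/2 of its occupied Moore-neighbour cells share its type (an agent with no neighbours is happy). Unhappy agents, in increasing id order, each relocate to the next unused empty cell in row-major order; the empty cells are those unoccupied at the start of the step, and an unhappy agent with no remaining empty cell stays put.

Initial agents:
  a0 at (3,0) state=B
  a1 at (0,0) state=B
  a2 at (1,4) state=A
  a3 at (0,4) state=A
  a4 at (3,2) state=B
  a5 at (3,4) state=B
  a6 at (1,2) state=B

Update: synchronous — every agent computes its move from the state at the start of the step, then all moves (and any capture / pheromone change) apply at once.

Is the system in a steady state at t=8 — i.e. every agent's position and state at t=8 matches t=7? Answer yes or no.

no

t=1: a0@(3,0):B a1@(0,0):B a2@(1,4):A a3@(0,1):A a4@(3,2):B a5@(3,4):B a6@(1,2):B
t=2: a0@(3,0):B a1@(0,0):B a2@(0,2):A a3@(0,3):A a4@(0,4):B a5@(3,4):B a6@(1,0):B
t=3: a0@(3,0):B a1@(0,0):B a2@(0,2):A a3@(0,1):A a4@(0,4):B a5@(3,4):B a6@(1,0):B
t=4: a0@(3,0):B a1@(0,0):B a2@(0,2):A a3@(0,3):A a4@(0,4):B a5@(3,4):B a6@(1,0):B
t=5: a0@(3,0):B a1@(0,0):B a2@(0,2):A a3@(0,1):A a4@(0,4):B a5@(3,4):B a6@(1,0):B
t=6: a0@(3,0):B a1@(0,0):B a2@(0,2):A a3@(0,3):A a4@(0,4):B a5@(3,4):B a6@(1,0):B
t=7: a0@(3,0):B a1@(0,0):B a2@(0,2):A a3@(0,1):A a4@(0,4):B a5@(3,4):B a6@(1,0):B
t=8: a0@(3,0):B a1@(0,0):B a2@(0,2):A a3@(0,3):A a4@(0,4):B a5@(3,4):B a6@(1,0):B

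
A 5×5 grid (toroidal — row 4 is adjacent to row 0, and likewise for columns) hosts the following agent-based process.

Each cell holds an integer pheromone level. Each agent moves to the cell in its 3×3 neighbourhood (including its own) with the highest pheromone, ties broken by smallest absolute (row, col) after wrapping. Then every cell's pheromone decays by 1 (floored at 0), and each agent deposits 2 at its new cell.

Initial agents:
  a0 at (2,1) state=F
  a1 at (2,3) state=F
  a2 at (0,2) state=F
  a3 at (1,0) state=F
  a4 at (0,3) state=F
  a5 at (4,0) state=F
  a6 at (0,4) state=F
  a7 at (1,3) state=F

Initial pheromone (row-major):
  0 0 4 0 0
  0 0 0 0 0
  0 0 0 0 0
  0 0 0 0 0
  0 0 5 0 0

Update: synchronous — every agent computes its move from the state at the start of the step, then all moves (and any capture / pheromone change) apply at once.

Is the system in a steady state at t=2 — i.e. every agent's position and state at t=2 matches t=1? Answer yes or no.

t=1: a0@(1,0) a1@(1,2) a2@(4,2) a3@(0,0) a4@(4,2) a5@(0,0) a6@(0,0) a7@(0,2) | pheromone: 6 0 5 0 0 / 2 0 2 0 0 / 0 0 0 0 0 / 0 0 0 0 0 / 0 0 8 0 0
t=2: a0@(0,0) a1@(0,2) a2@(4,2) a3@(0,0) a4@(4,2) a5@(0,0) a6@(0,0) a7@(4,2) | pheromone: 13 0 6 0 0 / 1 0 1 0 0 / 0 0 0 0 0 / 0 0 0 0 0 / 0 0 13 0 0

no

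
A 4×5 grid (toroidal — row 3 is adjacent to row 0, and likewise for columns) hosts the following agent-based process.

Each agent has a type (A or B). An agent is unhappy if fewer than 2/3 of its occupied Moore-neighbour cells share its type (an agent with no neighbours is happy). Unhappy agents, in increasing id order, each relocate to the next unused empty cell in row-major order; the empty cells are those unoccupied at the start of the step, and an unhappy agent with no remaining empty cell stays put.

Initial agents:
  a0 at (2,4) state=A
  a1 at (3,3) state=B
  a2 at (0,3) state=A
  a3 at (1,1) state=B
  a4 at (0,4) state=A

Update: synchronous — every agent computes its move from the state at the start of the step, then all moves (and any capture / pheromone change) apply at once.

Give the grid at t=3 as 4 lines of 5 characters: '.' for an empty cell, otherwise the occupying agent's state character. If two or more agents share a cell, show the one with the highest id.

t=1: a0@(0,0):A a1@(0,1):B a2@(0,2):A a3@(1,1):B a4@(1,0):A
t=2: a0@(0,3):A a1@(0,4):B a2@(1,2):A a3@(1,3):B a4@(1,4):A
t=3: a0@(0,0):A a1@(0,1):B a2@(0,2):A a3@(1,0):B a4@(1,1):A

ABA..
BA...
.....
.....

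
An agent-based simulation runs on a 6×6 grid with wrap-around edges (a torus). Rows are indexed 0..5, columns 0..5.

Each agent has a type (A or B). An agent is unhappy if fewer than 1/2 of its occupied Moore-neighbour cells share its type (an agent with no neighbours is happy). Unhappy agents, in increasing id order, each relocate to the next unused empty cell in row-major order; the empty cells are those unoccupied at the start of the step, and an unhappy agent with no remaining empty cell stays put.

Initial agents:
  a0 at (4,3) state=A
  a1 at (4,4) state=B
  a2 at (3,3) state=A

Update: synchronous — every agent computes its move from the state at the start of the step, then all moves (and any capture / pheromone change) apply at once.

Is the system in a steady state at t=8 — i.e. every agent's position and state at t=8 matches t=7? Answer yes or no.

yes

t=1: a0@(4,3):A a1@(0,0):B a2@(3,3):A
t=2: (unchanged — steady state)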